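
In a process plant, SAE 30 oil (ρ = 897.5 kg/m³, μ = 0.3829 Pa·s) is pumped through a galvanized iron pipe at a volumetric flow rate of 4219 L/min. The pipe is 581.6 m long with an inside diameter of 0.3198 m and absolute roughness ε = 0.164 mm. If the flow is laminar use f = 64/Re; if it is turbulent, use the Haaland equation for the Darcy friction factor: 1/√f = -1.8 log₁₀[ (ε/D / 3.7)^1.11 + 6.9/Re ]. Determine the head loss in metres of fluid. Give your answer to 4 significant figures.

h_f ≈ 6.928 m

Q = 4219 L/min = 4219/60000 = 0.07032 m³/s.
Cross-sectional area A = πD²/4 = π(0.3198)²/4 = 0.08032 m²; mean velocity V = Q/A = 0.07032/0.08032 = 0.8754 m/s.
Reynolds number Re = ρVD/μ = 897.5 · 0.8754 · 0.3198 / 0.383 = 656.2.
Re < 2300 → laminar flow, so f = 64/Re = 64/656.2 = 0.09753 (the turbulent correlation is not needed).
Darcy-Weisbach: ΔP = f(L/D)(ρV²/2) = 0.09753·(581.6/0.3198)·(897.5·0.8754²/2) = 0.09753·1819·343.9 = 6.1e+04 Pa.
Head loss h_f = ΔP/(ρg) = 6.1e+04/(897.5·9.81) = 6.928 m.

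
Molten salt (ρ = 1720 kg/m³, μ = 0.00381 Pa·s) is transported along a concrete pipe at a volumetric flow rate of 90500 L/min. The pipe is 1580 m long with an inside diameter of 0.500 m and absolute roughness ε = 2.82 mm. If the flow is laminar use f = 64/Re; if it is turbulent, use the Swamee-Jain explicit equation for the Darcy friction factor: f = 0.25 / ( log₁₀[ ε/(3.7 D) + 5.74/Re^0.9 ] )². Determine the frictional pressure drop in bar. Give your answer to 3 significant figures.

Q = 90500 L/min = 90500/60000 = 1.508 m³/s.
Cross-sectional area A = πD²/4 = π(0.5)²/4 = 0.1963 m²; mean velocity V = Q/A = 1.508/0.1963 = 7.682 m/s.
Reynolds number Re = ρVD/μ = 1720 · 7.682 · 0.5 / 0.00381 = 1.734e+06.
Re > 4000 → turbulent. Relative roughness ε/D = 0.00282/0.5 = 0.00564. Swamee-Jain: f = 0.25/(log₁₀[0.00564/3.7 + 5.74/1.734e+06^0.9])² = 0.25/(log₁₀[0.00152 + 1.39e-05])² = 0.25/(-2.813)² = 0.03159.
Darcy-Weisbach: ΔP = f(L/D)(ρV²/2) = 0.03159·(1580/0.5)·(1720·7.682²/2) = 0.03159·3160·5.075e+04 = 5.067e+06 Pa.
ΔP = 5.067e+06 Pa = 50.7 bar.

ΔP ≈ 50.7 bar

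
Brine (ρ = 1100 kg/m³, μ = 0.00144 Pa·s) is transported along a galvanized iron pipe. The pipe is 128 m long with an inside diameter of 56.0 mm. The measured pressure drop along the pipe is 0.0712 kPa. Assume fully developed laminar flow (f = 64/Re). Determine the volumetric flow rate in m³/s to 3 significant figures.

For laminar flow, f = 64/Re with Re = ρVD/μ, so Darcy-Weisbach reduces to ΔP = 32μLV/D². Solving for V: V = ΔP·D²/(32μL) = 71.2·(0.056)²/(32·0.00144·128) = 0.03786 m/s.
Check: Re = ρVD/μ = 1100·0.03786·0.056/0.00144 = 1619 < 2300, so the laminar assumption holds.
Q = V·A = 0.03786·(π/4·0.056²) = 9.324e-05 m³/s = 9.32×10^-5 m³/s.

Q ≈ 9.32×10^-5 m³/s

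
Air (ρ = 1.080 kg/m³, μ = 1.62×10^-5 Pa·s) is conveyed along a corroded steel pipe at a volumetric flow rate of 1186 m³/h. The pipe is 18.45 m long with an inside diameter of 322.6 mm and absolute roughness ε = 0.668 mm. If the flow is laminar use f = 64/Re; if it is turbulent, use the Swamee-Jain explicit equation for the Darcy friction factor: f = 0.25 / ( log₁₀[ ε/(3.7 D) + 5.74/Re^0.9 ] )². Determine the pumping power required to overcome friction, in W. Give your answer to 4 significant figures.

Q = 1186 m³/h = 1186/3600 = 0.3294 m³/s.
Cross-sectional area A = πD²/4 = π(0.3226)²/4 = 0.08174 m²; mean velocity V = Q/A = 0.3294/0.08174 = 4.031 m/s.
Reynolds number Re = ρVD/μ = 1.08 · 4.031 · 0.3226 / 1.62e-05 = 8.668e+04.
Re > 4000 → turbulent. Relative roughness ε/D = 0.000668/0.3226 = 0.00207. Swamee-Jain: f = 0.25/(log₁₀[0.00207/3.7 + 5.74/8.668e+04^0.9])² = 0.25/(log₁₀[0.00056 + 0.000206])² = 0.25/(-3.116)² = 0.02575.
Darcy-Weisbach: ΔP = f(L/D)(ρV²/2) = 0.02575·(18.45/0.3226)·(1.08·4.031²/2) = 0.02575·57.19·8.772 = 12.92 Pa.
Pumping power P = QΔP = 0.3294·12.92 = 4.2565 W = 4.257 W.

P ≈ 4.257 W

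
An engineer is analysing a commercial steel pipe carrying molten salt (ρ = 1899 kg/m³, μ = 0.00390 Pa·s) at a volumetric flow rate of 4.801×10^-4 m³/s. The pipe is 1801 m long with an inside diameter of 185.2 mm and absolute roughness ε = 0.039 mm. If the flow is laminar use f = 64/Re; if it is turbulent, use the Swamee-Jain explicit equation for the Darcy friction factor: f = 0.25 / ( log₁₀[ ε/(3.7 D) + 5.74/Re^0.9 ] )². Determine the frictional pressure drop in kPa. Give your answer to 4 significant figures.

Cross-sectional area A = πD²/4 = π(0.1852)²/4 = 0.02694 m²; mean velocity V = Q/A = 0.0004801/0.02694 = 0.01782 m/s.
Reynolds number Re = ρVD/μ = 1899 · 0.01782 · 0.1852 / 0.0039 = 1607.
Re < 2300 → laminar flow, so f = 64/Re = 64/1607 = 0.03982 (the turbulent correlation is not needed).
Darcy-Weisbach: ΔP = f(L/D)(ρV²/2) = 0.03982·(1801/0.1852)·(1899·0.01782²/2) = 0.03982·9725·0.3016 = 116.8 Pa.
ΔP = 116.8 Pa = 0.1168 kPa.

ΔP ≈ 0.1168 kPa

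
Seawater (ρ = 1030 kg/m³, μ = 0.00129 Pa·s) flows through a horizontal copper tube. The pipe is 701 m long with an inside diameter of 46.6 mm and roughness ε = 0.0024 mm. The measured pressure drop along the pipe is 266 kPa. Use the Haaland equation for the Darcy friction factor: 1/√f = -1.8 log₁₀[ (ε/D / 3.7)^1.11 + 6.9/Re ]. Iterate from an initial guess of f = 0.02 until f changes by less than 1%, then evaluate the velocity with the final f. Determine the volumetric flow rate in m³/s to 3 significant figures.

Q ≈ 0.00218 m³/s

Rearranging Darcy-Weisbach: V = √(2·ΔP·D/(f·L·ρ)). With ε/D = 2.4e-06/0.0466 = 5.15e-05, iterate starting from f = 0.02:
  f = 0.02 → V = √(2·2.66e+05·0.0466/(0.02·701·1030)) = 1.31 m/s; Re = ρVD/μ = 4.875e+04; f → 0.02097
  f = 0.02097 → V = 1.28 m/s; Re = 4.762e+04; f → 0.02107
Converged (Δf/f < 1%). With the final f = 0.02107: V = √(2·2.66e+05·0.0466/(0.02107·701·1030)) = 1.276 m/s.
Q = V·A = 1.276·(π/4·0.0466²) = 0.002177 m³/s = 0.00218 m³/s.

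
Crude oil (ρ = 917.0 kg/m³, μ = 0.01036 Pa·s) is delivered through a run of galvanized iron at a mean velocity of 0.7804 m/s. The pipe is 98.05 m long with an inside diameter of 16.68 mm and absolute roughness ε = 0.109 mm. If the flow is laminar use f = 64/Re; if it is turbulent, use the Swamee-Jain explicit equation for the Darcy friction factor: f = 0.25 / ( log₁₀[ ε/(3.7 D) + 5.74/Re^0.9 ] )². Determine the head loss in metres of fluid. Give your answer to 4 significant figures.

Reynolds number Re = ρVD/μ = 917 · 0.7804 · 0.01668 / 0.0104 = 1152.
Re < 2300 → laminar flow, so f = 64/Re = 64/1152 = 0.05555 (the turbulent correlation is not needed).
Darcy-Weisbach: ΔP = f(L/D)(ρV²/2) = 0.05555·(98.05/0.01668)·(917·0.7804²/2) = 0.05555·5878·279.2 = 9.118e+04 Pa.
Head loss h_f = ΔP/(ρg) = 9.118e+04/(917·9.81) = 10.14 m.

h_f ≈ 10.14 m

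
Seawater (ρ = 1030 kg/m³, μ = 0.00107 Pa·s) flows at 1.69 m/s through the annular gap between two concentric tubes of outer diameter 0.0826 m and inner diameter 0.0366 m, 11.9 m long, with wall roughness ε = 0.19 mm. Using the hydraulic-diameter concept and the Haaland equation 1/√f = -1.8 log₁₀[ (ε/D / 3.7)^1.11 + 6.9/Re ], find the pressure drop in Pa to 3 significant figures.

Hydraulic diameter D_h = 4A/P = D_o - D_i = 0.0826 - 0.0366 = 0.046 m.
Re = ρVD_h/μ = 1030·1.69·0.046/0.00107 = 7.483e+04.
ε/D_h = 0.00019/0.046 = 0.00413; Haaland gives 1/√f = -1.8 log₁₀[0.000529+9.22e-05] = 5.773, so f = 0.03001.
ΔP = f(L/D_h)(ρV²/2) = 0.03001·11.9/0.046·1471 = 1.142e+04 Pa.

ΔP ≈ 11400 Pa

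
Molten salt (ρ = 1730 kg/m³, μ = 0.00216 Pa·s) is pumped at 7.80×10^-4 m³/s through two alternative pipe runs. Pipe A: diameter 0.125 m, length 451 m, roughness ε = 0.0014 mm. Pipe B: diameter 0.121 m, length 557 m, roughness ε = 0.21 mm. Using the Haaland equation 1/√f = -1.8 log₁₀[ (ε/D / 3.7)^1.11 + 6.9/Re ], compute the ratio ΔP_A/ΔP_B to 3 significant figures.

Pipe A: V = Q/A = 0.00078/0.01227 = 0.06356 m/s; Re = 6363; ε/D = 1.12e-05; Haaland → f = 0.03512; ΔP_A = f(L/D)(ρV²/2) = 442.8 Pa.
Pipe B: V = Q/A = 0.00078/0.0115 = 0.06783 m/s; Re = 6574; ε/D = 0.00174; Haaland → f = 0.03663; ΔP_B = f(L/D)(ρV²/2) = 671.2 Pa.
ΔP_A/ΔP_B = 442.8/671.2 = 0.660.

ΔP_A/ΔP_B ≈ 0.660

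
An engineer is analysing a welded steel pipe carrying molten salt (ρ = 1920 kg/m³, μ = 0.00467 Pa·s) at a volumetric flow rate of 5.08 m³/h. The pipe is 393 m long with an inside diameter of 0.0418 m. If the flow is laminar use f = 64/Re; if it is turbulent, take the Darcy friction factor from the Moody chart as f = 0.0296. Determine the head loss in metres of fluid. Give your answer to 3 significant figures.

h_f ≈ 15.0 m

Q = 5.08 m³/h = 5.08/3600 = 0.001411 m³/s.
Cross-sectional area A = πD²/4 = π(0.0418)²/4 = 0.001372 m²; mean velocity V = Q/A = 0.001411/0.001372 = 1.028 m/s.
Reynolds number Re = ρVD/μ = 1920 · 1.028 · 0.0418 / 0.00467 = 1.767e+04.
Re > 4000 → turbulent; use the Moody-chart value f = 0.0296.
Darcy-Weisbach: ΔP = f(L/D)(ρV²/2) = 0.0296·(393/0.0418)·(1920·1.028²/2) = 0.0296·9402·1015 = 2.825e+05 Pa.
Head loss h_f = ΔP/(ρg) = 2.825e+05/(1920·9.81) = 15.0 m.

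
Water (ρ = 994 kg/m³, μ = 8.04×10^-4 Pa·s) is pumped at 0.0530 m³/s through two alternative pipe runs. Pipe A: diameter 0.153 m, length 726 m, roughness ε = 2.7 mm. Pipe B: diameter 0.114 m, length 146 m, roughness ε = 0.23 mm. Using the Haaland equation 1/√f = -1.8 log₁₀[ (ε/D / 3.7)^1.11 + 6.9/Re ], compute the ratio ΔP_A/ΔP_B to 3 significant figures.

ΔP_A/ΔP_B ≈ 2.24

Pipe A: V = Q/A = 0.053/0.01839 = 2.883 m/s; Re = 5.453e+05; ε/D = 0.0176; Haaland → f = 0.04655; ΔP_A = f(L/D)(ρV²/2) = 9.124e+05 Pa.
Pipe B: V = Q/A = 0.053/0.01021 = 5.192 m/s; Re = 7.318e+05; ε/D = 0.00202; Haaland → f = 0.02374; ΔP_B = f(L/D)(ρV²/2) = 4.075e+05 Pa.
ΔP_A/ΔP_B = 9.124e+05/4.075e+05 = 2.24.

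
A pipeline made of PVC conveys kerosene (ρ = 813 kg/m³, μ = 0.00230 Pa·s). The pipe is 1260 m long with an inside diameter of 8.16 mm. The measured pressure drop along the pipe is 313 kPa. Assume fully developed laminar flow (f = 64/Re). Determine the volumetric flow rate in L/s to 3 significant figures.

Q ≈ 0.0118 L/s

For laminar flow, f = 64/Re with Re = ρVD/μ, so Darcy-Weisbach reduces to ΔP = 32μLV/D². Solving for V: V = ΔP·D²/(32μL) = 3.13e+05·(0.00816)²/(32·0.0023·1260) = 0.2247 m/s.
Check: Re = ρVD/μ = 813·0.2247·0.00816/0.0023 = 648.2 < 2300, so the laminar assumption holds.
Q = V·A = 0.2247·(π/4·0.00816²) = 1.175e-05 m³/s = 0.0118 L/s.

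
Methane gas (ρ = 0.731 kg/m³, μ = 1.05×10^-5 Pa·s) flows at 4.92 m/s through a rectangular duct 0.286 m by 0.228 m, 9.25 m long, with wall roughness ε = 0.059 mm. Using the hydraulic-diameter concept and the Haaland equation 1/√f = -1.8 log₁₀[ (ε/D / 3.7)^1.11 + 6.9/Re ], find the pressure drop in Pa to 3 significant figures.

ΔP ≈ 6.24 Pa

Hydraulic diameter D_h = 4A/P = 4·(0.286·0.228)/(2·(0.286+0.228)) = 0.2608/1.028 = 0.2537 m.
Re = ρVD_h/μ = 0.731·4.92·0.2537/1.05e-05 = 8.691e+04.
ε/D_h = 5.9e-05/0.2537 = 0.000233; Haaland gives 1/√f = -1.8 log₁₀[2.17e-05+7.94e-05] = 7.192, so f = 0.01934.
ΔP = f(L/D_h)(ρV²/2) = 0.01934·9.25/0.2537·8.847 = 6.236 Pa.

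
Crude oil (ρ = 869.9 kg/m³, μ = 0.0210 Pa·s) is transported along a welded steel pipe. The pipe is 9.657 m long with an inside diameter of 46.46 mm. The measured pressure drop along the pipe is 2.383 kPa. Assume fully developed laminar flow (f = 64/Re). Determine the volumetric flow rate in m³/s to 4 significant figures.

Q ≈ 0.001344 m³/s

For laminar flow, f = 64/Re with Re = ρVD/μ, so Darcy-Weisbach reduces to ΔP = 32μLV/D². Solving for V: V = ΔP·D²/(32μL) = 2383·(0.04646)²/(32·0.021·9.657) = 0.7926 m/s.
Check: Re = ρVD/μ = 869.9·0.7926·0.04646/0.021 = 1525 < 2300, so the laminar assumption holds.
Q = V·A = 0.7926·(π/4·0.04646²) = 0.001344 m³/s = 0.001344 m³/s.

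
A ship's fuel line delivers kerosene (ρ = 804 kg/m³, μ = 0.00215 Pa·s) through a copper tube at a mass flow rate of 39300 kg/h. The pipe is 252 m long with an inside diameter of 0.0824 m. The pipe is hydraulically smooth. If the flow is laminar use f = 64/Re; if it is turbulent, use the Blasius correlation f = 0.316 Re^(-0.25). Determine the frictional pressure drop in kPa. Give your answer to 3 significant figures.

ṁ = 39300 kg/h = 39300/3600 = 10.92 kg/s.
A = πD²/4 = π(0.0824)²/4 = 0.005333 m²; mean velocity V = ṁ/(ρA) = 10.92/(804 · 0.005333) = 2.546 m/s.
Reynolds number Re = ρVD/μ = 804 · 2.546 · 0.0824 / 0.00215 = 7.846e+04.
Re > 4000 → turbulent. Smooth-pipe (Blasius): f = 0.316 Re^(-0.25) = 0.316/(7.846e+04)^0.25 = 0.01888.
Darcy-Weisbach: ΔP = f(L/D)(ρV²/2) = 0.01888·(252/0.0824)·(804·2.546²/2) = 0.01888·3058·2606 = 1.505e+05 Pa.
ΔP = 1.505e+05 Pa = 150 kPa.

ΔP ≈ 150 kPa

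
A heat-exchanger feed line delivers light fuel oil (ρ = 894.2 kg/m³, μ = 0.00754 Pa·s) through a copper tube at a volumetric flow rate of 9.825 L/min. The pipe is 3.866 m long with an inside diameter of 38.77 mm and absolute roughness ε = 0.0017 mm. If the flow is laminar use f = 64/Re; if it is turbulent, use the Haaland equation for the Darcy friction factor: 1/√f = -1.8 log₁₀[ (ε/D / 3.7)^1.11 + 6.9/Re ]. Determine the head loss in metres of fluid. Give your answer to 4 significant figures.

h_f ≈ 0.009813 m

Q = 9.825 L/min = 9.825/60000 = 0.0001637 m³/s.
Cross-sectional area A = πD²/4 = π(0.03877)²/4 = 0.001181 m²; mean velocity V = Q/A = 0.0001637/0.001181 = 0.1387 m/s.
Reynolds number Re = ρVD/μ = 894.2 · 0.1387 · 0.03877 / 0.00754 = 637.8.
Re < 2300 → laminar flow, so f = 64/Re = 64/637.8 = 0.1004 (the turbulent correlation is not needed).
Darcy-Weisbach: ΔP = f(L/D)(ρV²/2) = 0.1004·(3.866/0.03877)·(894.2·0.1387²/2) = 0.1004·99.72·8.602 = 86.08 Pa.
Head loss h_f = ΔP/(ρg) = 86.08/(894.2·9.81) = 0.009813 m.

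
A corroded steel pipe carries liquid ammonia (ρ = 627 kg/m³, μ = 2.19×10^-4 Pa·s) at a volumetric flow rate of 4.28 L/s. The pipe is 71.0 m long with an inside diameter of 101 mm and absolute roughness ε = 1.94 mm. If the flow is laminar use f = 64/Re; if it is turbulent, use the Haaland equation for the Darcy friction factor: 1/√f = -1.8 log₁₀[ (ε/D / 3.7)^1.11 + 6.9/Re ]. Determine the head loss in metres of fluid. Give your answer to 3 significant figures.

Q = 4.28 L/s = 4.28/1000 = 0.00428 m³/s.
Cross-sectional area A = πD²/4 = π(0.101)²/4 = 0.008012 m²; mean velocity V = Q/A = 0.00428/0.008012 = 0.5342 m/s.
Reynolds number Re = ρVD/μ = 627 · 0.5342 · 0.101 / 0.000219 = 1.545e+05.
Re > 4000 → turbulent. Relative roughness ε/D = 0.00194/0.101 = 0.0192. Haaland: 1/√f = -1.8 log₁₀[(0.0192/3.7)^1.11 + 6.9/1.545e+05] = -1.8 log₁₀[0.00291 + 4.47e-05] = 4.553, so f = 0.04824.
Darcy-Weisbach: ΔP = f(L/D)(ρV²/2) = 0.04824·(71/0.101)·(627·0.5342²/2) = 0.04824·703·89.47 = 3034 Pa.
Head loss h_f = ΔP/(ρg) = 3034/(627·9.81) = 0.493 m.

h_f ≈ 0.493 m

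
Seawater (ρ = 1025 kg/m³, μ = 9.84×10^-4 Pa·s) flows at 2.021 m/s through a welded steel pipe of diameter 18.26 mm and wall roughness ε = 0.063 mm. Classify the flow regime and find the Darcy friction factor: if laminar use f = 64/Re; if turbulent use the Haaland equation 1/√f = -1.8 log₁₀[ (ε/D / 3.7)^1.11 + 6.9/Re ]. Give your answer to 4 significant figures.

Re = ρVD/μ = 1025·2.021·0.01826/0.000984 = 3.844e+04.
Re > 4000 → turbulent. ε/D = 6.3e-05/0.01826 = 0.00345; Haaland: 1/√f = -1.8 log₁₀[0.000433 + 0.000179] = 5.783, so f = 0.0299.

f ≈ 0.02990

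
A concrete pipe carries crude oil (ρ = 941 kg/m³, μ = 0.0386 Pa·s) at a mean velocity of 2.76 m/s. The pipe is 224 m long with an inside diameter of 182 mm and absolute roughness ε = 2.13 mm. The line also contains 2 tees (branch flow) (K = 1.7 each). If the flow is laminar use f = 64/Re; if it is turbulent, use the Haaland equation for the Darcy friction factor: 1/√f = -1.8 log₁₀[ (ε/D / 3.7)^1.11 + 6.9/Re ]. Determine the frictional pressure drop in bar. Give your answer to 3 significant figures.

Reynolds number Re = ρVD/μ = 941 · 2.76 · 0.182 / 0.0386 = 1.225e+04.
Re > 4000 → turbulent. Relative roughness ε/D = 0.00213/0.182 = 0.0117. Haaland: 1/√f = -1.8 log₁₀[(0.0117/3.7)^1.11 + 6.9/1.225e+04] = -1.8 log₁₀[0.00168 + 0.000563] = 4.769, so f = 0.04398.
Total minor-loss coefficient ΣK = 2·1.7 = 3.4.
ΔP = [f·L/D + ΣK]·(ρV²/2) = [0.04398·224/0.182 + 3.4]·(941·2.76²/2) = [54.12 + 3.4]·3584 = 2.062e+05 Pa.
ΔP = 2.062e+05 Pa = 2.06 bar.

ΔP ≈ 2.06 bar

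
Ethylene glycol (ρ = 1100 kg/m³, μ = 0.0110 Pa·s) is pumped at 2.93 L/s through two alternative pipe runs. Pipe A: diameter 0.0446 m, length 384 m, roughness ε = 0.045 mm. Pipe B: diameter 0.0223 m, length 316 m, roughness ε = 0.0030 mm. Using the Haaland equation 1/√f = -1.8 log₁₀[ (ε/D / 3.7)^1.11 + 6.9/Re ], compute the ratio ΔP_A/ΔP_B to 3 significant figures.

Pipe A: V = Q/A = 0.00293/0.001562 = 1.875 m/s; Re = 8365; ε/D = 0.00101; Haaland → f = 0.03364; ΔP_A = f(L/D)(ρV²/2) = 5.603e+05 Pa.
Pipe B: V = Q/A = 0.00293/0.0003906 = 7.502 m/s; Re = 1.673e+04; ε/D = 0.000135; Haaland → f = 0.02714; ΔP_B = f(L/D)(ρV²/2) = 1.19e+07 Pa.
ΔP_A/ΔP_B = 5.603e+05/1.19e+07 = 0.0471.

ΔP_A/ΔP_B ≈ 0.0471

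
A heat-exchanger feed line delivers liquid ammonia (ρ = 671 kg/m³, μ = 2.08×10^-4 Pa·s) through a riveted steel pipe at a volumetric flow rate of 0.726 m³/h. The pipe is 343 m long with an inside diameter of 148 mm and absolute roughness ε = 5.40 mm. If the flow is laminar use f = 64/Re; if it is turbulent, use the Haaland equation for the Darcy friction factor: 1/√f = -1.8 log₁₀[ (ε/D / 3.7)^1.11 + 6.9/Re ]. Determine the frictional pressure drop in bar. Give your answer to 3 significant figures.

ΔP ≈ 7.17×10^-5 bar

Q = 0.726 m³/h = 0.726/3600 = 0.0002017 m³/s.
Cross-sectional area A = πD²/4 = π(0.148)²/4 = 0.0172 m²; mean velocity V = Q/A = 0.0002017/0.0172 = 0.01172 m/s.
Reynolds number Re = ρVD/μ = 671 · 0.01172 · 0.148 / 0.000208 = 5597.
Re > 4000 → turbulent. Relative roughness ε/D = 0.0054/0.148 = 0.0365. Haaland: 1/√f = -1.8 log₁₀[(0.0365/3.7)^1.11 + 6.9/5597] = -1.8 log₁₀[0.00593 + 0.00123] = 3.861, so f = 0.0671.
Darcy-Weisbach: ΔP = f(L/D)(ρV²/2) = 0.0671·(343/0.148)·(671·0.01172²/2) = 0.0671·2318·0.0461 = 7.169 Pa.
ΔP = 7.169 Pa = 7.17×10^-5 bar.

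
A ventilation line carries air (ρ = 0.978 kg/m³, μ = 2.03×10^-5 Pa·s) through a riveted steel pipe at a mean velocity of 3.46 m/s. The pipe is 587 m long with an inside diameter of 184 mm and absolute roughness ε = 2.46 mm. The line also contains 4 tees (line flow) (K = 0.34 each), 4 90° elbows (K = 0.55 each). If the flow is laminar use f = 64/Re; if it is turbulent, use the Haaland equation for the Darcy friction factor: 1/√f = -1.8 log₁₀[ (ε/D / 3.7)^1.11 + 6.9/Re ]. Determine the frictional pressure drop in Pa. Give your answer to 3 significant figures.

ΔP ≈ 834 Pa

Reynolds number Re = ρVD/μ = 0.978 · 3.46 · 0.184 / 2.03e-05 = 3.067e+04.
Re > 4000 → turbulent. Relative roughness ε/D = 0.00246/0.184 = 0.0134. Haaland: 1/√f = -1.8 log₁₀[(0.0134/3.7)^1.11 + 6.9/3.067e+04] = -1.8 log₁₀[0.00195 + 0.000225] = 4.794, so f = 0.04352.
Total minor-loss coefficient ΣK = 4·0.34 + 4·0.55 = 3.56.
ΔP = [f·L/D + ΣK]·(ρV²/2) = [0.04352·587/0.184 + 3.56]·(0.978·3.46²/2) = [138.8 + 3.56]·5.854 = 833.5 Pa.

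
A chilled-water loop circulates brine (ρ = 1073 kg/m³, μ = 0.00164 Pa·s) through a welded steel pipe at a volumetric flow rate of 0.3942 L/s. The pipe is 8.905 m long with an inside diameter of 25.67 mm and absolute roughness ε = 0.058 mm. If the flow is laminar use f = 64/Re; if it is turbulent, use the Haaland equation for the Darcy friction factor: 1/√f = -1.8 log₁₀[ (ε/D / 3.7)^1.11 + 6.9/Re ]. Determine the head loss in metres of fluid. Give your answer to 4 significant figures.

Q = 0.3942 L/s = 0.3942/1000 = 0.0003942 m³/s.
Cross-sectional area A = πD²/4 = π(0.02567)²/4 = 0.0005175 m²; mean velocity V = Q/A = 0.0003942/0.0005175 = 0.7617 m/s.
Reynolds number Re = ρVD/μ = 1073 · 0.7617 · 0.02567 / 0.00164 = 1.279e+04.
Re > 4000 → turbulent. Relative roughness ε/D = 5.8e-05/0.02567 = 0.00226. Haaland: 1/√f = -1.8 log₁₀[(0.00226/3.7)^1.11 + 6.9/1.279e+04] = -1.8 log₁₀[0.000271 + 0.000539] = 5.565, so f = 0.03229.
Darcy-Weisbach: ΔP = f(L/D)(ρV²/2) = 0.03229·(8.905/0.02567)·(1073·0.7617²/2) = 0.03229·346.9·311.3 = 3487 Pa.
Head loss h_f = ΔP/(ρg) = 3487/(1073·9.81) = 0.3313 m.

h_f ≈ 0.3313 m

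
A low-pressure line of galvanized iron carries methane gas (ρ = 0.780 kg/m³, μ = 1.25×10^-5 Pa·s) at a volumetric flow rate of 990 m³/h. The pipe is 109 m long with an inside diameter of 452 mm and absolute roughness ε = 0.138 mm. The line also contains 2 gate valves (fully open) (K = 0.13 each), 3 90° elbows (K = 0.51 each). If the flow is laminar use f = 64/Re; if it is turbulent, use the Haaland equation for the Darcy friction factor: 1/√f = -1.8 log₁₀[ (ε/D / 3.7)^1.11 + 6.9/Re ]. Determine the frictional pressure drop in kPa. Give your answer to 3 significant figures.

ΔP ≈ 0.00807 kPa

Q = 990 m³/h = 990/3600 = 0.275 m³/s.
Cross-sectional area A = πD²/4 = π(0.452)²/4 = 0.1605 m²; mean velocity V = Q/A = 0.275/0.1605 = 1.714 m/s.
Reynolds number Re = ρVD/μ = 0.78 · 1.714 · 0.452 / 1.25e-05 = 4.834e+04.
Re > 4000 → turbulent. Relative roughness ε/D = 0.000138/0.452 = 0.000305. Haaland: 1/√f = -1.8 log₁₀[(0.000305/3.7)^1.11 + 6.9/4.834e+04] = -1.8 log₁₀[2.93e-05 + 0.000143] = 6.776, so f = 0.02178.
Total minor-loss coefficient ΣK = 2·0.13 + 3·0.51 = 1.79.
ΔP = [f·L/D + ΣK]·(ρV²/2) = [0.02178·109/0.452 + 1.79]·(0.78·1.714²/2) = [5.253 + 1.79]·1.146 = 8.067 Pa.
ΔP = 8.067 Pa = 0.00807 kPa.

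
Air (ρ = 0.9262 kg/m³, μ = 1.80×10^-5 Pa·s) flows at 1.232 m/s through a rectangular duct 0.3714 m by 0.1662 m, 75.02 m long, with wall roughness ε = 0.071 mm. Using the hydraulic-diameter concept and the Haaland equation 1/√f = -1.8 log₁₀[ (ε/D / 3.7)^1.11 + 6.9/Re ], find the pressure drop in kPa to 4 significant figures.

Hydraulic diameter D_h = 4A/P = 4·(0.3714·0.1662)/(2·(0.3714+0.1662)) = 0.2469/1.075 = 0.2296 m.
Re = ρVD_h/μ = 0.9262·1.232·0.2296/1.8e-05 = 1.456e+04.
ε/D_h = 7.1e-05/0.2296 = 0.000309; Haaland gives 1/√f = -1.8 log₁₀[2.97e-05+0.000474] = 5.936, so f = 0.02838.
ΔP = f(L/D_h)(ρV²/2) = 0.02838·75.02/0.2296·0.7029 = 6.517 Pa.
ΔP = 0.006517 kPa.

ΔP ≈ 0.006517 kPa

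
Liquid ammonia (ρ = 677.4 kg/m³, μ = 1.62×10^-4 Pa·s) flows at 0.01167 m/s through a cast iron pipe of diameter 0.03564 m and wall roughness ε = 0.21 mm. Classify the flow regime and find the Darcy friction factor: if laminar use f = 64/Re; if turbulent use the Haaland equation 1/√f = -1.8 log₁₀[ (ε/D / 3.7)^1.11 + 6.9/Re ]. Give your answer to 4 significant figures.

Re = ρVD/μ = 677.4·0.01167·0.03564/0.000162 = 1739.
Re < 2300 → laminar, so f = 64/Re = 0.0368 (roughness is irrelevant in laminar flow).

f ≈ 0.03680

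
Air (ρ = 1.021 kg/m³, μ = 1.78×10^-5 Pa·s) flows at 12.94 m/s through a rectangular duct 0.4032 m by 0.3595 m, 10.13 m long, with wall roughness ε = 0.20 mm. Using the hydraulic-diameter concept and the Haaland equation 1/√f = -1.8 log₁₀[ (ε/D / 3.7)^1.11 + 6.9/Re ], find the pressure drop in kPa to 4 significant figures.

Hydraulic diameter D_h = 4A/P = 4·(0.4032·0.3595)/(2·(0.4032+0.3595)) = 0.5798/1.525 = 0.3801 m.
Re = ρVD_h/μ = 1.021·12.94·0.3801/1.78e-05 = 2.821e+05.
ε/D_h = 0.0002/0.3801 = 0.000526; Haaland gives 1/√f = -1.8 log₁₀[5.37e-05+2.45e-05] = 7.393, so f = 0.0183.
ΔP = f(L/D_h)(ρV²/2) = 0.0183·10.13/0.3801·85.48 = 41.68 Pa.
ΔP = 0.04168 kPa.

ΔP ≈ 0.04168 kPa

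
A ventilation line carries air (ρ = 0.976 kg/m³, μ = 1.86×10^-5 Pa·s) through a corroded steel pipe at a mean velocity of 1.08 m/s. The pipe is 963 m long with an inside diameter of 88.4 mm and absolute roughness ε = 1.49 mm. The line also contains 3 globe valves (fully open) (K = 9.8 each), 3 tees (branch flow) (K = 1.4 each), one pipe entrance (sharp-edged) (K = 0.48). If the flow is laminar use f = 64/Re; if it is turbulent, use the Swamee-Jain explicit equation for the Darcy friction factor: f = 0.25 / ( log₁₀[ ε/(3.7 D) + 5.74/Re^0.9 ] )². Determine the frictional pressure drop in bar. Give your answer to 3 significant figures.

Reynolds number Re = ρVD/μ = 0.976 · 1.08 · 0.0884 / 1.86e-05 = 5010.
Re > 4000 → turbulent. Relative roughness ε/D = 0.00149/0.0884 = 0.0169. Swamee-Jain: f = 0.25/(log₁₀[0.0169/3.7 + 5.74/5010^0.9])² = 0.25/(log₁₀[0.00456 + 0.00269])² = 0.25/(-2.14)² = 0.05458.
Total minor-loss coefficient ΣK = 3·9.8 + 3·1.4 + 1·0.48 = 34.1.
ΔP = [f·L/D + ΣK]·(ρV²/2) = [0.05458·963/0.0884 + 34.1]·(0.976·1.08²/2) = [594.6 + 34.1]·0.5692 = 357.8 Pa.
ΔP = 357.8 Pa = 0.00358 bar.

ΔP ≈ 0.00358 bar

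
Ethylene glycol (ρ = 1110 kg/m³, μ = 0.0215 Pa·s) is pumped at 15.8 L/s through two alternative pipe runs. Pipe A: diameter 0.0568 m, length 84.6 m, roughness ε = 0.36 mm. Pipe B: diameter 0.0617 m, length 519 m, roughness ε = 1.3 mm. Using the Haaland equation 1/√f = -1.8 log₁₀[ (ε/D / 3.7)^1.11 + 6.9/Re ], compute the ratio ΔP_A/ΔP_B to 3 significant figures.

Pipe A: V = Q/A = 0.0158/0.002534 = 6.235 m/s; Re = 1.829e+04; ε/D = 0.00634; Haaland → f = 0.03642; ΔP_A = f(L/D)(ρV²/2) = 1.171e+06 Pa.
Pipe B: V = Q/A = 0.0158/0.00299 = 5.284 m/s; Re = 1.683e+04; ε/D = 0.0211; Haaland → f = 0.05186; ΔP_B = f(L/D)(ρV²/2) = 6.761e+06 Pa.
ΔP_A/ΔP_B = 1.171e+06/6.761e+06 = 0.173.

ΔP_A/ΔP_B ≈ 0.173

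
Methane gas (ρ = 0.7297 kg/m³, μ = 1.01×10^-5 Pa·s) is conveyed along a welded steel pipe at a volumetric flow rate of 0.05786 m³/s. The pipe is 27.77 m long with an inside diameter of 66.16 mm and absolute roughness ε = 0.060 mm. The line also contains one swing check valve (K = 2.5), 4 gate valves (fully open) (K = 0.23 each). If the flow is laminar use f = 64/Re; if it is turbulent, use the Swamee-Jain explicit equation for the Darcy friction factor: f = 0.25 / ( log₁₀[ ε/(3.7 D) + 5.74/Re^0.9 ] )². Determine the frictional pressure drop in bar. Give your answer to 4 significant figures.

Cross-sectional area A = πD²/4 = π(0.06616)²/4 = 0.003438 m²; mean velocity V = Q/A = 0.05786/0.003438 = 16.83 m/s.
Reynolds number Re = ρVD/μ = 0.7297 · 16.83 · 0.06616 / 1.01e-05 = 8.045e+04.
Re > 4000 → turbulent. Relative roughness ε/D = 6e-05/0.06616 = 0.000907. Swamee-Jain: f = 0.25/(log₁₀[0.000907/3.7 + 5.74/8.045e+04^0.9])² = 0.25/(log₁₀[0.000245 + 0.000221])² = 0.25/(-3.332)² = 0.02252.
Total minor-loss coefficient ΣK = 1·2.5 + 4·0.23 = 3.42.
ΔP = [f·L/D + ΣK]·(ρV²/2) = [0.02252·27.77/0.06616 + 3.42]·(0.7297·16.83²/2) = [9.453 + 3.42]·103.3 = 1330 Pa.
ΔP = 1330 Pa = 0.01330 bar.

ΔP ≈ 0.01330 bar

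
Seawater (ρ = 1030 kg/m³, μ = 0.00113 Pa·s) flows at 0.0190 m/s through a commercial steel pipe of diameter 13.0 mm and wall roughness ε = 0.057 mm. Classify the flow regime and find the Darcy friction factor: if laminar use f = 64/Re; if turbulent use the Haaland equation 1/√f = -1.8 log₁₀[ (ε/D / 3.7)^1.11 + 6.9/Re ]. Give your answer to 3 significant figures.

Re = ρVD/μ = 1030·0.019·0.013/0.00113 = 225.1.
Re < 2300 → laminar, so f = 64/Re = 0.2843 (roughness is irrelevant in laminar flow).

f ≈ 0.284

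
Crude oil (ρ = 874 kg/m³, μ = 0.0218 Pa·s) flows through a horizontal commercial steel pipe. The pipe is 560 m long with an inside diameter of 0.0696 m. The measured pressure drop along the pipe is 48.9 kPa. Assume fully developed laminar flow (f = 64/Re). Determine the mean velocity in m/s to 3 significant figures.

For laminar flow, f = 64/Re with Re = ρVD/μ, so Darcy-Weisbach reduces to ΔP = 32μLV/D². Solving for V: V = ΔP·D²/(32μL) = 4.89e+04·(0.0696)²/(32·0.0218·560) = 0.6064 m/s.
Check: Re = ρVD/μ = 874·0.6064·0.0696/0.0218 = 1692 < 2300, so the laminar assumption holds.

V ≈ 0.606 m/s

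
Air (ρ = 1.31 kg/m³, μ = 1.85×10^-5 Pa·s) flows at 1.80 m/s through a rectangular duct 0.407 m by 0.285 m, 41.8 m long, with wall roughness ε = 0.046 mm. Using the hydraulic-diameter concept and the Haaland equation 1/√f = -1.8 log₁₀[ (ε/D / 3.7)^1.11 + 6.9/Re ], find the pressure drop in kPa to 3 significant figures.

ΔP ≈ 0.00577 kPa

Hydraulic diameter D_h = 4A/P = 4·(0.407·0.285)/(2·(0.407+0.285)) = 0.464/1.384 = 0.3352 m.
Re = ρVD_h/μ = 1.31·1.8·0.3352/1.85e-05 = 4.273e+04.
ε/D_h = 4.6e-05/0.3352 = 0.000137; Haaland gives 1/√f = -1.8 log₁₀[1.21e-05+0.000161] = 6.769, so f = 0.02182.
ΔP = f(L/D_h)(ρV²/2) = 0.02182·41.8/0.3352·2.122 = 5.775 Pa.
ΔP = 0.00577 kPa.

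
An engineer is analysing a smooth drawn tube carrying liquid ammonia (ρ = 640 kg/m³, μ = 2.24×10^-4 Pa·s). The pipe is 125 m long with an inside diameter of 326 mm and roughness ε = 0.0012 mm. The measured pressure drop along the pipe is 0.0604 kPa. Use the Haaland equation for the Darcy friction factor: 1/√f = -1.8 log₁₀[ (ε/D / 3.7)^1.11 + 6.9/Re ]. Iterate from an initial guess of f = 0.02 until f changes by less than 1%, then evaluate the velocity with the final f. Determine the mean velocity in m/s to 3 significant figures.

Rearranging Darcy-Weisbach: V = √(2·ΔP·D/(f·L·ρ)). With ε/D = 1.2e-06/0.326 = 3.68e-06, iterate starting from f = 0.02:
  f = 0.02 → V = √(2·60.4·0.326/(0.02·125·640)) = 0.1569 m/s; Re = ρVD/μ = 1.461e+05; f → 0.01651
  f = 0.01651 → V = 0.1727 m/s; Re = 1.608e+05; f → 0.0162
  f = 0.0162 → V = 0.1743 m/s; Re = 1.624e+05; f → 0.01617
Converged (Δf/f < 1%). With the final f = 0.01617: V = √(2·60.4·0.326/(0.01617·125·640)) = 0.1745 m/s.

V ≈ 0.175 m/s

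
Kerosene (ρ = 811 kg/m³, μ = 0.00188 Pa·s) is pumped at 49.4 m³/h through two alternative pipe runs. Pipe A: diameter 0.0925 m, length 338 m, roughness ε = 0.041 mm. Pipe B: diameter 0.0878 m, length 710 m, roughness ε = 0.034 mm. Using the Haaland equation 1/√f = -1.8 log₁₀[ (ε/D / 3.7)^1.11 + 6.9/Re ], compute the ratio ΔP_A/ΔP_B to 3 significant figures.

Pipe A: V = Q/A = 0.01372/0.00672 = 2.042 m/s; Re = 8.148e+04; ε/D = 0.000443; Haaland → f = 0.0204; ΔP_A = f(L/D)(ρV²/2) = 1.261e+05 Pa.
Pipe B: V = Q/A = 0.01372/0.006055 = 2.266 m/s; Re = 8.584e+04; ε/D = 0.000387; Haaland → f = 0.02002; ΔP_B = f(L/D)(ρV²/2) = 3.373e+05 Pa.
ΔP_A/ΔP_B = 1.261e+05/3.373e+05 = 0.374.

ΔP_A/ΔP_B ≈ 0.374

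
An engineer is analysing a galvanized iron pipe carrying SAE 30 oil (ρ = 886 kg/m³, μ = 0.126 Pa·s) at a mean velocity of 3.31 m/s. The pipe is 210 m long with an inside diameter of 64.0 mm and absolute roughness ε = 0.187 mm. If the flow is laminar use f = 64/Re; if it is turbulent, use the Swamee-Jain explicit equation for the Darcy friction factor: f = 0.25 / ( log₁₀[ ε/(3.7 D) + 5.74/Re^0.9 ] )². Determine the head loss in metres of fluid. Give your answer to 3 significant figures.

Reynolds number Re = ρVD/μ = 886 · 3.31 · 0.064 / 0.126 = 1490.
Re < 2300 → laminar flow, so f = 64/Re = 64/1490 = 0.04296 (the turbulent correlation is not needed).
Darcy-Weisbach: ΔP = f(L/D)(ρV²/2) = 0.04296·(210/0.064)·(886·3.31²/2) = 0.04296·3281·4854 = 6.842e+05 Pa.
Head loss h_f = ΔP/(ρg) = 6.842e+05/(886·9.81) = 78.7 m.

h_f ≈ 78.7 m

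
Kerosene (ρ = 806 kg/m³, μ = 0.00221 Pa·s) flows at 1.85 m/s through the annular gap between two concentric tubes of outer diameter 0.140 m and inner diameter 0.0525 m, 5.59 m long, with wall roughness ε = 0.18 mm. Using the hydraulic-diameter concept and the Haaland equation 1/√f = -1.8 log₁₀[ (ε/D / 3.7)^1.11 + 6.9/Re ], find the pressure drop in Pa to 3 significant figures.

ΔP ≈ 2290 Pa

Hydraulic diameter D_h = 4A/P = D_o - D_i = 0.14 - 0.0525 = 0.0875 m.
Re = ρVD_h/μ = 806·1.85·0.0875/0.00221 = 5.904e+04.
ε/D_h = 0.00018/0.0875 = 0.00206; Haaland gives 1/√f = -1.8 log₁₀[0.000244+0.000117] = 6.197, so f = 0.02604.
ΔP = f(L/D_h)(ρV²/2) = 0.02604·5.59/0.0875·1379 = 2294 Pa.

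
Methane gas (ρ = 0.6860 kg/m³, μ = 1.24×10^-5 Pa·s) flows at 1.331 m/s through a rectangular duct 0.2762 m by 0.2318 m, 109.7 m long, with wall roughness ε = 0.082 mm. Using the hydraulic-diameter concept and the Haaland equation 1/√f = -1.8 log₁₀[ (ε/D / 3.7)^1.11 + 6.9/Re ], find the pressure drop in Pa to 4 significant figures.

Hydraulic diameter D_h = 4A/P = 4·(0.2762·0.2318)/(2·(0.2762+0.2318)) = 0.2561/1.016 = 0.2521 m.
Re = ρVD_h/μ = 0.686·1.331·0.2521/1.24e-05 = 1.856e+04.
ε/D_h = 8.2e-05/0.2521 = 0.000325; Haaland gives 1/√f = -1.8 log₁₀[3.15e-05+0.000372] = 6.11, so f = 0.02679.
ΔP = f(L/D_h)(ρV²/2) = 0.02679·109.7/0.2521·0.6076 = 7.084 Pa.

ΔP ≈ 7.084 Pa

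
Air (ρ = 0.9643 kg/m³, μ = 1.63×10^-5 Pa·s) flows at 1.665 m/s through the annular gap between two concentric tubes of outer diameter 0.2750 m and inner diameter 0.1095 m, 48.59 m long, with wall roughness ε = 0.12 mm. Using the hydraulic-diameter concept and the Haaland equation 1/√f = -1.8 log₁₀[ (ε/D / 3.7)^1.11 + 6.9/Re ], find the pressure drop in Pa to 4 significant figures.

Hydraulic diameter D_h = 4A/P = D_o - D_i = 0.275 - 0.1095 = 0.1655 m.
Re = ρVD_h/μ = 0.9643·1.665·0.1655/1.63e-05 = 1.63e+04.
ε/D_h = 0.00012/0.1655 = 0.000725; Haaland gives 1/√f = -1.8 log₁₀[7.66e-05+0.000423] = 5.942, so f = 0.02832.
ΔP = f(L/D_h)(ρV²/2) = 0.02832·48.59/0.1655·1.337 = 11.11 Pa.

ΔP ≈ 11.11 Pa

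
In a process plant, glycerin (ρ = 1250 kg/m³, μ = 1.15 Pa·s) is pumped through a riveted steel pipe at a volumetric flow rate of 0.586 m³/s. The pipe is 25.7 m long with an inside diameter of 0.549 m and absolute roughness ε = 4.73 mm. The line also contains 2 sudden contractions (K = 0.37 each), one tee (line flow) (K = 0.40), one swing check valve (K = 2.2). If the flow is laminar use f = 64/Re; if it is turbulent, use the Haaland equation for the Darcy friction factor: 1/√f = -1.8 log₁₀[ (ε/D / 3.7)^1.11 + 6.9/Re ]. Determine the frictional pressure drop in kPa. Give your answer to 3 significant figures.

ΔP ≈ 20.6 kPa

Cross-sectional area A = πD²/4 = π(0.549)²/4 = 0.2367 m²; mean velocity V = Q/A = 0.586/0.2367 = 2.476 m/s.
Reynolds number Re = ρVD/μ = 1250 · 2.476 · 0.549 / 1.15 = 1477.
Re < 2300 → laminar flow, so f = 64/Re = 64/1477 = 0.04332 (the turbulent correlation is not needed).
Total minor-loss coefficient ΣK = 2·0.37 + 1·0.4 + 1·2.2 = 3.34.
ΔP = [f·L/D + ΣK]·(ρV²/2) = [0.04332·25.7/0.549 + 3.34]·(1250·2.476²/2) = [2.028 + 3.34]·3830 = 2.056e+04 Pa.
ΔP = 2.056e+04 Pa = 20.6 kPa.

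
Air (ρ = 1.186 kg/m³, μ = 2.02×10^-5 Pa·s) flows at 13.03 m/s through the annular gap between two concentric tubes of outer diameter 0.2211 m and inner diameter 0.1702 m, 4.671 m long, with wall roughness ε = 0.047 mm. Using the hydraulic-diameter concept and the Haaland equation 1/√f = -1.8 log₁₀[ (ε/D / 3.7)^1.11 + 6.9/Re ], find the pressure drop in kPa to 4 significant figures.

ΔP ≈ 0.2254 kPa

Hydraulic diameter D_h = 4A/P = D_o - D_i = 0.2211 - 0.1702 = 0.0509 m.
Re = ρVD_h/μ = 1.186·13.03·0.0509/2.02e-05 = 3.894e+04.
ε/D_h = 4.7e-05/0.0509 = 0.000923; Haaland gives 1/√f = -1.8 log₁₀[0.0001+0.000177] = 6.402, so f = 0.0244.
ΔP = f(L/D_h)(ρV²/2) = 0.0244·4.671/0.0509·100.7 = 225.4 Pa.
ΔP = 0.2254 kPa.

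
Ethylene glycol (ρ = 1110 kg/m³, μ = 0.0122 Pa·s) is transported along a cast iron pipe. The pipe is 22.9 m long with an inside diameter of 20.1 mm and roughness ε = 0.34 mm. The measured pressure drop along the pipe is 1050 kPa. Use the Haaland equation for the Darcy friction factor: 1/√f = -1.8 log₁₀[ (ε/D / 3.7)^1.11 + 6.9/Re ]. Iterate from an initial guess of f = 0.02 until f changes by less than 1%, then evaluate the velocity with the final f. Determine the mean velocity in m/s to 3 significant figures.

Rearranging Darcy-Weisbach: V = √(2·ΔP·D/(f·L·ρ)). With ε/D = 0.00034/0.0201 = 0.0169, iterate starting from f = 0.02:
  f = 0.02 → V = √(2·1.05e+06·0.0201/(0.02·22.9·1110)) = 9.112 m/s; Re = ρVD/μ = 1.666e+04; f → 0.04816
  f = 0.04816 → V = 5.872 m/s; Re = 1.074e+04; f → 0.04942
  f = 0.04942 → V = 5.796 m/s; Re = 1.06e+04; f → 0.04947
Converged (Δf/f < 1%). With the final f = 0.04947: V = √(2·1.05e+06·0.0201/(0.04947·22.9·1110)) = 5.794 m/s.

V ≈ 5.79 m/s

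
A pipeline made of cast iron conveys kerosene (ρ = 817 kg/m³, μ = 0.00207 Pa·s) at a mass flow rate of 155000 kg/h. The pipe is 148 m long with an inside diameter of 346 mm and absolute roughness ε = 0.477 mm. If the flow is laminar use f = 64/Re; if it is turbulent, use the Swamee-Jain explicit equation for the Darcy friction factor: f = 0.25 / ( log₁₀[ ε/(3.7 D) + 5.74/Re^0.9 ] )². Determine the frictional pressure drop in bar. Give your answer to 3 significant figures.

ΔP ≈ 0.0132 bar

ṁ = 155000 kg/h = 155000/3600 = 43.06 kg/s.
A = πD²/4 = π(0.346)²/4 = 0.09402 m²; mean velocity V = ṁ/(ρA) = 43.06/(817 · 0.09402) = 0.5605 m/s.
Reynolds number Re = ρVD/μ = 817 · 0.5605 · 0.346 / 0.00207 = 7.654e+04.
Re > 4000 → turbulent. Relative roughness ε/D = 0.000477/0.346 = 0.00138. Swamee-Jain: f = 0.25/(log₁₀[0.00138/3.7 + 5.74/7.654e+04^0.9])² = 0.25/(log₁₀[0.000373 + 0.000231])² = 0.25/(-3.219)² = 0.02412.
Darcy-Weisbach: ΔP = f(L/D)(ρV²/2) = 0.02412·(148/0.346)·(817·0.5605²/2) = 0.02412·427.7·128.3 = 1324 Pa.
ΔP = 1324 Pa = 0.0132 bar.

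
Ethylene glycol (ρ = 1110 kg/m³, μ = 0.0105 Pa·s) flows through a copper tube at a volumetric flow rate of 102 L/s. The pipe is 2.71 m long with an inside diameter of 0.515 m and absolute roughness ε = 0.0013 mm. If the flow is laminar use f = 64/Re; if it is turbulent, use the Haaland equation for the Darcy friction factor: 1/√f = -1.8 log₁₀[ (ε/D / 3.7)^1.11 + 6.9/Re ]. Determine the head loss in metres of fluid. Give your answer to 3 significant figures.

h_f ≈ 0.00154 m

Q = 102 L/s = 102/1000 = 0.102 m³/s.
Cross-sectional area A = πD²/4 = π(0.515)²/4 = 0.2083 m²; mean velocity V = Q/A = 0.102/0.2083 = 0.4897 m/s.
Reynolds number Re = ρVD/μ = 1110 · 0.4897 · 0.515 / 0.0105 = 2.666e+04.
Re > 4000 → turbulent. Relative roughness ε/D = 1.3e-06/0.515 = 2.52e-06. Haaland: 1/√f = -1.8 log₁₀[(2.52e-06/3.7)^1.11 + 6.9/2.666e+04] = -1.8 log₁₀[1.43e-07 + 0.000259] = 6.456, so f = 0.02399.
Darcy-Weisbach: ΔP = f(L/D)(ρV²/2) = 0.02399·(2.71/0.515)·(1110·0.4897²/2) = 0.02399·5.262·133.1 = 16.8 Pa.
Head loss h_f = ΔP/(ρg) = 16.8/(1110·9.81) = 0.00154 m.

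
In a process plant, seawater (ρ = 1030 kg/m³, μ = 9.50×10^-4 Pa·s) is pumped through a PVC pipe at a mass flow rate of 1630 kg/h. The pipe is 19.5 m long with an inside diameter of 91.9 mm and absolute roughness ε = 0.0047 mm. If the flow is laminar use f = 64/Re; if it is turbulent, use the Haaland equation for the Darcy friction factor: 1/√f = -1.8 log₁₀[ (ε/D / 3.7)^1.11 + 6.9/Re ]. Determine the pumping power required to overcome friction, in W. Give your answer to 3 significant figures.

P ≈ 0.00734 W

ṁ = 1630 kg/h = 1630/3600 = 0.4528 kg/s.
A = πD²/4 = π(0.0919)²/4 = 0.006633 m²; mean velocity V = ṁ/(ρA) = 0.4528/(1030 · 0.006633) = 0.06627 m/s.
Reynolds number Re = ρVD/μ = 1030 · 0.06627 · 0.0919 / 0.00095 = 6603.
Re > 4000 → turbulent. Relative roughness ε/D = 4.7e-06/0.0919 = 5.11e-05. Haaland: 1/√f = -1.8 log₁₀[(5.11e-05/3.7)^1.11 + 6.9/6603] = -1.8 log₁₀[4.04e-06 + 0.00104] = 5.363, so f = 0.03477.
Darcy-Weisbach: ΔP = f(L/D)(ρV²/2) = 0.03477·(19.5/0.0919)·(1030·0.06627²/2) = 0.03477·212.2·2.262 = 16.69 Pa.
Q = ṁ/ρ = 0.4528/1030 = 0.0004396 m³/s.
Pumping power P = QΔP = 0.0004396·16.69 = 0.007336 W = 0.00734 W.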